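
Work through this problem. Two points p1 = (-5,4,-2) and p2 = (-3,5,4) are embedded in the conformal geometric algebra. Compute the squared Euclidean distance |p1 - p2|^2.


p1 - p2 = (-2, -1, -6)
|p1 - p2|^2 = (-2)^2 + (-1)^2 + (-6)^2
= 4 + 1 + 36
= 41


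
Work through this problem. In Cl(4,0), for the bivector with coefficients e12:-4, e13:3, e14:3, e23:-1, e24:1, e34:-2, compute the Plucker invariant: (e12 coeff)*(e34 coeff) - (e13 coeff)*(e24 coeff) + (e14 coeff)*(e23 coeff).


Plucker relation: af - be + cd
a*f = (-4)*(-2) = 8
b*e = 3*1 = 3
c*d = 3*(-1) = -3
af - be + cd = 8 - 3 + (-3)
= 2


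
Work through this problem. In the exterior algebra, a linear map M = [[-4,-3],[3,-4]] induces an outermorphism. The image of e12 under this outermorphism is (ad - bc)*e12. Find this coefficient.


The outermorphism of a linear map f sends e1^e2 to f(e1)^f(e2).
f(e1) = -4*e1 + 3*e2
f(e2) = -3*e1 - 4*e2
f(e1) ^ f(e2) = (-4*e1 + 3*e2) ^ (-3*e1 - 4*e2)
= (-4)*(-4)*e12 + 3*(-3)*e21
= (16 - (-9))*e12
= 25*e12
Coefficient = 25


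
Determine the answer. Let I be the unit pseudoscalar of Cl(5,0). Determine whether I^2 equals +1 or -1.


The pseudoscalar I = e1...e_n (product of all n generators) of Cl(p,q) satisfies I^2 = (-1)^(q + n(n-1)/2).
p = 5, q = 0, n = p + q = 5
n(n-1)/2 = 5 * 4 / 2 = 10
Exponent = q + n(n-1)/2 = 0 + 10 = 10
I^2 = (-1)^10 = +1


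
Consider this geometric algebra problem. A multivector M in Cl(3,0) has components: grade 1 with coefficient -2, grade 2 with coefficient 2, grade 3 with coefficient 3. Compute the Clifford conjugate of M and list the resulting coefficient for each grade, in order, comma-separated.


Clifford conjugate sign for grade k: (-1)^(k(k+1)/2)
Grade 1: (-1)^(1*2/2) = (-1)^1 = -1, coeff -2 -> 2
Grade 2: (-1)^(2*3/2) = (-1)^3 = -1, coeff 2 -> -2
Grade 3: (-1)^(3*4/2) = (-1)^6 = 1, coeff 3 -> 3
Conjugated coefficients: 2, -2, 3


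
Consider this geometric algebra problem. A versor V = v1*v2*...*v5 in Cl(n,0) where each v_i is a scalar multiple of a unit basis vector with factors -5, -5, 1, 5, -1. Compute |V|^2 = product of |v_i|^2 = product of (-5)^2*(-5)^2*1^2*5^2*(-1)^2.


Each vector v_i has |v_i|^2 = s_i^2
Squared scales: (-5)^2 = 25, (-5)^2 = 25, 1^2 = 1, 5^2 = 25, (-1)^2 = 1
|V|^2 = 25 * 25 * 1 * 25 * 1
= 15625


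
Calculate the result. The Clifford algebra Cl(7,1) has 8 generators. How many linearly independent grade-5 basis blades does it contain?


Number of grade-k basis blades in Cl(p,q) with n = p + q is C(n, k).
n = 7 + 1 = 8
C(8, 5) = 8! / (5! * 3!)
= 40320 / (120 * 6)
= 56


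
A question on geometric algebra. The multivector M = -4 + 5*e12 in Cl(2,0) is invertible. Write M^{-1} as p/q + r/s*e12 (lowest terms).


M = -4 + 5*e12, where e12^2 = -1.
Since M commutes with its reverse ~M = a - b*e12, M * ~M = a^2 - b^2*e12^2 = a^2 + b^2.
So M^{-1} = ~M / (a^2 + b^2) = (a - b*e12)/(a^2 + b^2).
a^2 + b^2 = 16 + 25 = 41
Scalar part = -4/41 = -4/41
Bivector coeff = -5/41 = -5/41
M^{-1} = -4/41 - 5/41*e12


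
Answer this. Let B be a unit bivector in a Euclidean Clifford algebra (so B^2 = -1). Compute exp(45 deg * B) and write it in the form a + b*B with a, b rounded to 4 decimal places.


For a unit bivector B with B^2 = -1, the exponential series gives
e^(theta*B) = cos(theta) + sin(theta)*B (the GA analogue of Euler's formula).
theta = 45 degrees = 0.785398 rad
cos(45 deg) = 0.7071
sin(45 deg) = 0.7071
exp(theta*B) = 0.7071 + 0.7071*B


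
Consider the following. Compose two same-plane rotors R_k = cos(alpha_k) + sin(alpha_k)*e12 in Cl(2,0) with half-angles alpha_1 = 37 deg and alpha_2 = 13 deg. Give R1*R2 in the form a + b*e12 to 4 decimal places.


Same-plane rotors commute and their half-angles add:
R1*R2 = cos(a1 + a2) + sin(a1 + a2)*e12.
a1 + a2 = 37 + 13 = 50 deg
cos(50 deg) = 0.6428
sin(50 deg) = 0.7660
R1*R2 = 0.6428 + 0.7660*e12


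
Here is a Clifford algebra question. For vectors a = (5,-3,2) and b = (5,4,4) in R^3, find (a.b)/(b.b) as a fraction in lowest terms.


Projection coefficient = (a . b) / (b . b)
a . b = 5*5 + (-3)*4 + 2*4
= 25 + (-12) + 8 = 21
b . b = 5^2 + 4^2 + 4^2
= 25 + 16 + 16 = 57
Coefficient = 21/57
In lowest terms: 7/19


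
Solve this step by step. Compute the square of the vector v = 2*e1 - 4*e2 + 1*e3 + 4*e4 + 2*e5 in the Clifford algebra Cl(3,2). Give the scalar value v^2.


v^2 = sum of c_i^2 * e_i^2
Positive signature terms (e_i^2 = +1): 2^2 + (-4)^2 + 1^2 = 21
Negative signature terms (e_j^2 = -1): 4^2 + 2^2 = 20
v^2 = 21 - 20 = 1


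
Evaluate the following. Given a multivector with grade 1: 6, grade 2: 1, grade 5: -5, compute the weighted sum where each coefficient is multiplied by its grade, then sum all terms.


Grade-weighted sum = sum of grade_k * coefficient_k
1*6 = 6
2*1 = 2
5*(-5) = -25
Total = 6 + 2 + (-25) = -17


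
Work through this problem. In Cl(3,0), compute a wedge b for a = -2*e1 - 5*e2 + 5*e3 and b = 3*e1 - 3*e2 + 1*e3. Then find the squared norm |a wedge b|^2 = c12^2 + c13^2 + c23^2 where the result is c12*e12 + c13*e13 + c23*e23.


a wedge b = (a1*b2 - a2*b1)*e12 + (a1*b3 - a3*b1)*e13 + (a2*b3 - a3*b2)*e23
e12 coeff: (-2)*(-3) - (-5)*3 = 6 - (-15) = 21
e13 coeff: (-2)*1 - 5*3 = -2 - 15 = -17
e23 coeff: (-5)*1 - 5*(-3) = -5 - (-15) = 10
|a wedge b|^2 = 21^2 + (-17)^2 + 10^2
= 441 + 289 + 100
= 830


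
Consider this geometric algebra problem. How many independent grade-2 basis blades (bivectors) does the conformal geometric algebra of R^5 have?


The conformal model of R^5 uses Cl(6,1) with m = 5 + 2 = 7 generators.
Number of grade-2 blades = C(m, 2) = C(7, 2)
= 7*6/2 = 21


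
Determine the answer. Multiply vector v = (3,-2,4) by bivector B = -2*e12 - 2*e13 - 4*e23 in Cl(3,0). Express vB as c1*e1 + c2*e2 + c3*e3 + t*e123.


vB has grade-1 (vector) and grade-3 (trivector) parts: vB = (v _| B) + (v ^ B).
Vector part <vB>_1:
  e1: -v2*b12 - v3*b13 = -(-2)*(-2) - (4)*(-2) = 4
  e2: v1*b12 - v3*b23 = (3)*(-2) - (4)*(-4) = 10
  e3: v1*b13 + v2*b23 = (3)*(-2) + (-2)*(-4) = 2
Trivector part <vB>_3:
  e123: v1*b23 - v2*b13 + v3*b12 = (3)*(-4) - (-2)*(-2) + (4)*(-2) = -24
vB = 4*e1 + 10*e2 + 2*e3 - 24*e123


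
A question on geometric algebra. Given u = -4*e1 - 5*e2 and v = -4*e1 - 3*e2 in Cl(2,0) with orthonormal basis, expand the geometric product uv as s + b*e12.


Expand: (-4*e1 - 5*e2)(-4*e1 - 3*e2)
= (-4)*(-4)*e1e1 + (-4)*(-3)*e1e2 + (-5)*(-4)*e2e1 + (-5)*(-3)*e2e2
Using e1^2 = e2^2 = 1, e2e1 = -e1e2:
Scalar part s = (-4)*(-4) + (-5)*(-3) = 16 + 15 = 31
Bivector part b = (-4)*(-3) - (-5)*(-4) = 12 - 20 = -8
uv = 31 - 8*e12


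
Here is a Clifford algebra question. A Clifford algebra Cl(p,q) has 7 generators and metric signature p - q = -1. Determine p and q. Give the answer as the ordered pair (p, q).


We need p + q = 7 and p - q = -1.
Adding: 2p = 7 + (-1) = 6, so p = 3.
Then q = 7 - 3 = 4.
(p, q) = (3, 4)


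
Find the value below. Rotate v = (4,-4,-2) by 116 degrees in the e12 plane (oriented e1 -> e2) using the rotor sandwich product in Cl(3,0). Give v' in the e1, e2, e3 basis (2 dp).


Rotor R = cos(58deg) - sin(58deg)*e12
Rotation angle theta = 2 * 58 = 116 degrees in the e12 plane (e1 -> e2).
The component perpendicular to the plane (e3) is invariant: v'_3 = v3 = -2.00
cos(116deg) = -0.4384, sin(116deg) = 0.8988
v'_1 = v1*cos(theta) - v2*sin(theta) = 4*(-0.4384) - (-4)*0.8988 = 1.84
v'_2 = v1*sin(theta) + v2*cos(theta) = 4*0.8988 + (-4)*(-0.4384) = 5.35
v' = 1.84*e1 + 5.35*e2 - 2.00*e3


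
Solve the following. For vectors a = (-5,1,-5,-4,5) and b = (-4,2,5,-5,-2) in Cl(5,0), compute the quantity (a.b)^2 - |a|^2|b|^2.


a . b = (-5)*(-4) + 1*2 + (-5)*5 + (-4)*(-5) + 5*(-2)
= 20 + 2 + (-25) + 20 + (-10) = 7
|a|^2 = (-5)^2 + 1^2 + (-5)^2 + (-4)^2 + 5^2 = 92
|b|^2 = (-4)^2 + 2^2 + 5^2 + (-5)^2 + (-2)^2 = 74
(a.b)^2 = 7^2 = 49
|a|^2 * |b|^2 = 92 * 74 = 6808
Result = 49 - 6808 = -6759


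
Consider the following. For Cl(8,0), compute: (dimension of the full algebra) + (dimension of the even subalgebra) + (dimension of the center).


n = 8 + 0 = 8
Total dim = 2^8 = 256
Even subalgebra dim = 2^7 = 128
n is even, so center dim = 1
Sum = 256 + 128 + 1 = 385


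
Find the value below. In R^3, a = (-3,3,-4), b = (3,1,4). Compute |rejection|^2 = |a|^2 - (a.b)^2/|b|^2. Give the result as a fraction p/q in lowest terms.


|a|^2 = (-3)^2 + 3^2 + (-4)^2 = 34
|b|^2 = 3^2 + 1^2 + 4^2 = 26
a . b = (-3)*3 + 3*1 + (-4)*4 = -22
(a.b)^2 = (-22)^2 = 484
|rej|^2 = 34 - 484/26
= (884 - 484)/26
= 400/26
In lowest terms: 200/13


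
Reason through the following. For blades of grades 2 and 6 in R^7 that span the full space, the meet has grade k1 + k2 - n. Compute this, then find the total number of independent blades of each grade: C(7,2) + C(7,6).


Meet grade = grade(A) + grade(B) - n
= 2 + 6 - 7 = 1
C(7,2) = 21
C(7,6) = 7
dim_A + dim_B = 21 + 7 = 28


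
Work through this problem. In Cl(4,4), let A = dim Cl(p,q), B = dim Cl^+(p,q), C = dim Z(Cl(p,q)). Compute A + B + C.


n = 4 + 4 = 8
Total dim = 2^8 = 256
Even subalgebra dim = 2^7 = 128
n is even, so center dim = 1
Sum = 256 + 128 + 1 = 385


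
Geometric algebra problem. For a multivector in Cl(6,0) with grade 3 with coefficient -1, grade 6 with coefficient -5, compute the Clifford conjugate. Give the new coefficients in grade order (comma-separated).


Clifford conjugate sign for grade k: (-1)^(k(k+1)/2)
Grade 3: (-1)^(3*4/2) = (-1)^6 = 1, coeff -1 -> -1
Grade 6: (-1)^(6*7/2) = (-1)^21 = -1, coeff -5 -> 5
Conjugated coefficients: -1, 5


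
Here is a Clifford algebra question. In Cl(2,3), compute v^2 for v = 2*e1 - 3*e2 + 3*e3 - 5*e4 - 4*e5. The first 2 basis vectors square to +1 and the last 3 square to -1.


v^2 = sum of c_i^2 * e_i^2
Positive signature terms (e_i^2 = +1): 2^2 + (-3)^2 = 13
Negative signature terms (e_j^2 = -1): 3^2 + (-5)^2 + (-4)^2 = 50
v^2 = 13 - 50 = -37


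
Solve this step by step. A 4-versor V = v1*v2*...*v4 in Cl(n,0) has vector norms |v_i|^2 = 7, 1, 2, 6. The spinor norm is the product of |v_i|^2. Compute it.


Spinor norm N(V) = |v1|^2 * |v2|^2 * ... * |v4|^2
= 7 * 1 * 2 * 6
Running product: 7, 7, 14, 84
N(V) = 84


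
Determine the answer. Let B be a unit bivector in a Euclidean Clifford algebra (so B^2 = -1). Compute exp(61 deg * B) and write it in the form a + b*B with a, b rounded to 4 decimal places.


For a unit bivector B with B^2 = -1, the exponential series gives
e^(theta*B) = cos(theta) + sin(theta)*B (the GA analogue of Euler's formula).
theta = 61 degrees = 1.064651 rad
cos(61 deg) = 0.4848
sin(61 deg) = 0.8746
exp(theta*B) = 0.4848 + 0.8746*B


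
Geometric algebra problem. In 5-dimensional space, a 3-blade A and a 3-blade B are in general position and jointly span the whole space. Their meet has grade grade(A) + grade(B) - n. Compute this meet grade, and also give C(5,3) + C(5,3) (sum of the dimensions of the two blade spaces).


Meet grade = grade(A) + grade(B) - n
= 3 + 3 - 5 = 1
C(5,3) = 10
C(5,3) = 10
dim_A + dim_B = 10 + 10 = 20


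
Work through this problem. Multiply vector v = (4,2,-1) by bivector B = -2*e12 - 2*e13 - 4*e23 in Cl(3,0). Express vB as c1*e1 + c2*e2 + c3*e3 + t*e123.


vB has grade-1 (vector) and grade-3 (trivector) parts: vB = (v _| B) + (v ^ B).
Vector part <vB>_1:
  e1: -v2*b12 - v3*b13 = -(2)*(-2) - (-1)*(-2) = 2
  e2: v1*b12 - v3*b23 = (4)*(-2) - (-1)*(-4) = -12
  e3: v1*b13 + v2*b23 = (4)*(-2) + (2)*(-4) = -16
Trivector part <vB>_3:
  e123: v1*b23 - v2*b13 + v3*b12 = (4)*(-4) - (2)*(-2) + (-1)*(-2) = -10
vB = 2*e1 - 12*e2 - 16*e3 - 10*e123


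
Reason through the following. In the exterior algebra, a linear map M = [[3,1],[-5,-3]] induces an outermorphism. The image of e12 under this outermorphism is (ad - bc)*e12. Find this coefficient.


The outermorphism of a linear map f sends e1^e2 to f(e1)^f(e2).
f(e1) = 3*e1 - 5*e2
f(e2) = 1*e1 - 3*e2
f(e1) ^ f(e2) = (3*e1 - 5*e2) ^ (1*e1 - 3*e2)
= 3*(-3)*e12 + (-5)*1*e21
= (-9 - (-5))*e12
= -4*e12
Coefficient = -4


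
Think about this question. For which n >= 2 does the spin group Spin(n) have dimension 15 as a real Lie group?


dim Spin(n) = dim so(n) = n(n-1)/2.
Solve n(n-1)/2 = 15, i.e. n^2 - n - 30 = 0.
Discriminant = 1 + 8*15 = 121
n = (1 + sqrt(121))/2 = (1 + 11)/2 = 6


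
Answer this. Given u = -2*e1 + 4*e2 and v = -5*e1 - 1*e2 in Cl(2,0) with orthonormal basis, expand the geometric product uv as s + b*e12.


Expand: (-2*e1 + 4*e2)(-5*e1 - 1*e2)
= (-2)*(-5)*e1e1 + (-2)*(-1)*e1e2 + 4*(-5)*e2e1 + 4*(-1)*e2e2
Using e1^2 = e2^2 = 1, e2e1 = -e1e2:
Scalar part s = (-2)*(-5) + 4*(-1) = 10 + (-4) = 6
Bivector part b = (-2)*(-1) - 4*(-5) = 2 - (-20) = 22
uv = 6 + 22*e12


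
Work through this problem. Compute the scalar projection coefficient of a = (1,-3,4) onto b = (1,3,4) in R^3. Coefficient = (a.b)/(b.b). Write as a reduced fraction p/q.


Projection coefficient = (a . b) / (b . b)
a . b = 1*1 + (-3)*3 + 4*4
= 1 + (-9) + 16 = 8
b . b = 1^2 + 3^2 + 4^2
= 1 + 9 + 16 = 26
Coefficient = 8/26
In lowest terms: 4/13


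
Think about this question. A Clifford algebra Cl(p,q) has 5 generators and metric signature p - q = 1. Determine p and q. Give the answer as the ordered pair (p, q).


We need p + q = 5 and p - q = 1.
Adding: 2p = 5 + 1 = 6, so p = 3.
Then q = 5 - 3 = 2.
(p, q) = (3, 2)


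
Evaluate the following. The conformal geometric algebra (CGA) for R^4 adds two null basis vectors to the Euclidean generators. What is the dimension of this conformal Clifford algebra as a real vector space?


The conformal model of R^4 uses Cl(5,1): the 4 Euclidean generators plus two extra orthogonal generators e+ (e+^2 = +1) and e- (e-^2 = -1), from which the null vectors e0, einf are built.
Number of generators m = 4 + 2 = 6.
dim Cl(p,q) = 2^m = 2^6 = 64


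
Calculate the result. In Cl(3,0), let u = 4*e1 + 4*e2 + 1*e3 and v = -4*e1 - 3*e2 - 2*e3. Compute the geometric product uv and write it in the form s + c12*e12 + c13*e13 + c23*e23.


In Cl(3,0): e_i^2 = 1, e_ie_j = -e_je_i for i != j.
Scalar part = u . v = 4*(-4) + 4*(-3) + 1*(-2)
= -16 + (-12) + (-2) = -30
e12 coeff = 4*(-3) - 4*(-4) = -12 - (-16) = 4
e13 coeff = 4*(-2) - 1*(-4) = -8 - (-4) = -4
e23 coeff = 4*(-2) - 1*(-3) = -8 - (-3) = -5
uv = -30 + 4*e12 - 4*e13 - 5*e23


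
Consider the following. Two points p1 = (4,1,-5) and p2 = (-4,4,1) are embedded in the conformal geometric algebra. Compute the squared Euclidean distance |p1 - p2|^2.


p1 - p2 = (8, -3, -6)
|p1 - p2|^2 = 8^2 + (-3)^2 + (-6)^2
= 64 + 9 + 36
= 109


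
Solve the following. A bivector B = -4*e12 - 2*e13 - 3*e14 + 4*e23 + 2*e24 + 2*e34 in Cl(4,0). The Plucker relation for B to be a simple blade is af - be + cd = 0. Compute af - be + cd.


Plucker relation: af - be + cd
a*f = (-4)*2 = -8
b*e = (-2)*2 = -4
c*d = (-3)*4 = -12
af - be + cd = -8 - (-4) + (-12)
= -16


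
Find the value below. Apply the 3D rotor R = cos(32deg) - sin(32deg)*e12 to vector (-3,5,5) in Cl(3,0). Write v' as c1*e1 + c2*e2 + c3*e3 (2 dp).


Rotor R = cos(32deg) - sin(32deg)*e12
Rotation angle theta = 2 * 32 = 64 degrees in the e12 plane (e1 -> e2).
The component perpendicular to the plane (e3) is invariant: v'_3 = v3 = 5.00
cos(64deg) = 0.4384, sin(64deg) = 0.8988
v'_1 = v1*cos(theta) - v2*sin(theta) = -3*0.4384 - 5*0.8988 = -5.81
v'_2 = v1*sin(theta) + v2*cos(theta) = -3*0.8988 + 5*0.4384 = -0.50
v' = -5.81*e1 - 0.50*e2 + 5.00*e3


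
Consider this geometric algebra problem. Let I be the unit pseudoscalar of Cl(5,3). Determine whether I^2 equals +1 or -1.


The pseudoscalar I = e1...e_n (product of all n generators) of Cl(p,q) satisfies I^2 = (-1)^(q + n(n-1)/2).
p = 5, q = 3, n = p + q = 8
n(n-1)/2 = 8 * 7 / 2 = 28
Exponent = q + n(n-1)/2 = 3 + 28 = 31
I^2 = (-1)^31 = -1


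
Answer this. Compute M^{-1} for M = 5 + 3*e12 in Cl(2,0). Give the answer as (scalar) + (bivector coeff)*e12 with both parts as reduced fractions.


M = 5 + 3*e12, where e12^2 = -1.
Since M commutes with its reverse ~M = a - b*e12, M * ~M = a^2 - b^2*e12^2 = a^2 + b^2.
So M^{-1} = ~M / (a^2 + b^2) = (a - b*e12)/(a^2 + b^2).
a^2 + b^2 = 25 + 9 = 34
Scalar part = 5/34 = 5/34
Bivector coeff = -3/34 = -3/34
M^{-1} = 5/34 - 3/34*e12


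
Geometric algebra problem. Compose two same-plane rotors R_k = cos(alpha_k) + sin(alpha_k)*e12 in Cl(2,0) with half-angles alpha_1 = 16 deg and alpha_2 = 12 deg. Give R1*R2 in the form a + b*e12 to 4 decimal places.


Same-plane rotors commute and their half-angles add:
R1*R2 = cos(a1 + a2) + sin(a1 + a2)*e12.
a1 + a2 = 16 + 12 = 28 deg
cos(28 deg) = 0.8829
sin(28 deg) = 0.4695
R1*R2 = 0.8829 + 0.4695*e12


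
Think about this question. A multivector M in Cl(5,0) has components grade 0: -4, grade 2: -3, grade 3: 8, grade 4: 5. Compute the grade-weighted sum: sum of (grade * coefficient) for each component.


Grade-weighted sum = sum of grade_k * coefficient_k
0*(-4) = 0
2*(-3) = -6
3*8 = 24
4*5 = 20
Total = 0 + (-6) + 24 + 20 = 38


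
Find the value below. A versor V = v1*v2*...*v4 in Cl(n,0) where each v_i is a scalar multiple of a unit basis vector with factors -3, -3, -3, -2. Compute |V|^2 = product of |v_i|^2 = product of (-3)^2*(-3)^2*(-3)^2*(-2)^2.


Each vector v_i has |v_i|^2 = s_i^2
Squared scales: (-3)^2 = 9, (-3)^2 = 9, (-3)^2 = 9, (-2)^2 = 4
|V|^2 = 9 * 9 * 9 * 4
= 2916


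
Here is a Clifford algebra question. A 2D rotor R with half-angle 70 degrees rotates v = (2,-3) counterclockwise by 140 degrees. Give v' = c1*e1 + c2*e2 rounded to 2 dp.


Rotor R = cos(70deg) - sin(70deg)*e12
Rotation angle theta = 2 * 70 = 140 degrees
v' = R*v*~R rotates v by theta.
cos(140deg) = -0.7660, sin(140deg) = 0.6428
v'_1 = 2*cos(140deg) - (-3)*sin(140deg)
= 2*(-0.7660) - (-3)*0.6428
= 0.40
v'_2 = 2*sin(140deg) + (-3)*cos(140deg)
= 2*0.6428 + (-3)*(-0.7660)
= 3.58
v' = 0.40*e1 + 3.58*e2


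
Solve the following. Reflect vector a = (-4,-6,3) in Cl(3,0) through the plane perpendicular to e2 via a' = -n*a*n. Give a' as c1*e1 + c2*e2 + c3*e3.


Reflection formula: a' = -n*a*n, with n = e2 (unit vector, n^2 = 1).
For reflection through hyperplane perp to e2:
The component along e2 flips sign, others stay.
a = (-4, -6, 3)
a' = (-4, 6, 3)
a' = -4*e1 + 6*e2 + 3*e3


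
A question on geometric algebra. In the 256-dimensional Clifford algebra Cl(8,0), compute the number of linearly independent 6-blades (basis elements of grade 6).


Number of grade-k basis blades in Cl(p,q) with n = p + q is C(n, k).
n = 8 + 0 = 8
C(8, 6) = 8! / (6! * 2!)
= 40320 / (720 * 2)
= 28


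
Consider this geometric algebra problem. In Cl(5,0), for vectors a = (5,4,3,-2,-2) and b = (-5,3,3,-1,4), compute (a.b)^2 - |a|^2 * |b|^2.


a . b = 5*(-5) + 4*3 + 3*3 + (-2)*(-1) + (-2)*4
= -25 + 12 + 9 + 2 + (-8) = -10
|a|^2 = 5^2 + 4^2 + 3^2 + (-2)^2 + (-2)^2 = 58
|b|^2 = (-5)^2 + 3^2 + 3^2 + (-1)^2 + 4^2 = 60
(a.b)^2 = (-10)^2 = 100
|a|^2 * |b|^2 = 58 * 60 = 3480
Result = 100 - 3480 = -3380


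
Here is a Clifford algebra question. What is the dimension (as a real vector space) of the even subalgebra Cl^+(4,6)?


Even subalgebra dimension = 2^(n-1)
n = 4 + 6 = 10
2^(10 - 1) = 2^9 = 512
Verification: sum of C(10,k) for even k = 1 + 45 + 210 + 210 + 45 + 1 = 512
Result = 512


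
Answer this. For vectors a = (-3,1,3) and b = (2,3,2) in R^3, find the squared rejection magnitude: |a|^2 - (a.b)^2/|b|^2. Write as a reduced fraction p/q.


|a|^2 = (-3)^2 + 1^2 + 3^2 = 19
|b|^2 = 2^2 + 3^2 + 2^2 = 17
a . b = (-3)*2 + 1*3 + 3*2 = 3
(a.b)^2 = 3^2 = 9
|rej|^2 = 19 - 9/17
= (323 - 9)/17
= 314/17
In lowest terms: 314/17


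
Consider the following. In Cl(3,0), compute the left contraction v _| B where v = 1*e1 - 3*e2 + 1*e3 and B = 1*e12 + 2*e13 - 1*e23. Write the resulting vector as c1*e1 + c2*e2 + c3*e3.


Left contraction v _| B = <vB>_1 (grade-1 part of the geometric product vB).
Using e1_|e12 = e2, e2_|e12 = -e1, e1_|e13 = e3, e3_|e13 = -e1, e2_|e23 = e3, e3_|e23 = -e2:
e1 coeff: -v2*b12 - v3*b13 = -(-3)*(1) - (1)*(2) = 1
e2 coeff: v1*b12 - v3*b23 = (1)*(1) - (1)*(-1) = 2
e3 coeff: v1*b13 + v2*b23 = (1)*(2) + (-3)*(-1) = 5
v _| B = 1*e1 + 2*e2 + 5*e3


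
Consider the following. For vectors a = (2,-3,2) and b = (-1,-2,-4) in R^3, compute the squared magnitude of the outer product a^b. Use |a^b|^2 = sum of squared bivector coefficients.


a wedge b = (a1*b2 - a2*b1)*e12 + (a1*b3 - a3*b1)*e13 + (a2*b3 - a3*b2)*e23
e12 coeff: 2*(-2) - (-3)*(-1) = -4 - 3 = -7
e13 coeff: 2*(-4) - 2*(-1) = -8 - (-2) = -6
e23 coeff: (-3)*(-4) - 2*(-2) = 12 - (-4) = 16
|a wedge b|^2 = (-7)^2 + (-6)^2 + 16^2
= 49 + 36 + 256
= 341


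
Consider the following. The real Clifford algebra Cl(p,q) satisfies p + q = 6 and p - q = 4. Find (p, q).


We need p + q = 6 and p - q = 4.
Adding: 2p = 6 + 4 = 10, so p = 5.
Then q = 6 - 5 = 1.
(p, q) = (5, 1)


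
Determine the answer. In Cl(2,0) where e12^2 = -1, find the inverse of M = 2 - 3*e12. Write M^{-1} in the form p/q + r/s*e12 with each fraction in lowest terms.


M = 2 - 3*e12, where e12^2 = -1.
Since M commutes with its reverse ~M = a - b*e12, M * ~M = a^2 - b^2*e12^2 = a^2 + b^2.
So M^{-1} = ~M / (a^2 + b^2) = (a - b*e12)/(a^2 + b^2).
a^2 + b^2 = 4 + 9 = 13
Scalar part = 2/13 = 2/13
Bivector coeff = 3/13 = 3/13
M^{-1} = 2/13 + 3/13*e12


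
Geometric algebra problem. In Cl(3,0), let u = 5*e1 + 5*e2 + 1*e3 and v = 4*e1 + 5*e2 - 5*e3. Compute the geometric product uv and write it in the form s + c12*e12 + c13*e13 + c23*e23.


In Cl(3,0): e_i^2 = 1, e_ie_j = -e_je_i for i != j.
Scalar part = u . v = 5*4 + 5*5 + 1*(-5)
= 20 + 25 + (-5) = 40
e12 coeff = 5*5 - 5*4 = 25 - 20 = 5
e13 coeff = 5*(-5) - 1*4 = -25 - 4 = -29
e23 coeff = 5*(-5) - 1*5 = -25 - 5 = -30
uv = 40 + 5*e12 - 29*e13 - 30*e23


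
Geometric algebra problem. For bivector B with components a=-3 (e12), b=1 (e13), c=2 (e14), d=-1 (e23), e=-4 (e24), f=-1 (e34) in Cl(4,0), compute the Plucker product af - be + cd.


Plucker relation: af - be + cd
a*f = (-3)*(-1) = 3
b*e = 1*(-4) = -4
c*d = 2*(-1) = -2
af - be + cd = 3 - (-4) + (-2)
= 5


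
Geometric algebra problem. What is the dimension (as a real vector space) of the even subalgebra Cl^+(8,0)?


Even subalgebra dimension = 2^(n-1)
n = 8 + 0 = 8
2^(8 - 1) = 2^7 = 128
Verification: sum of C(8,k) for even k = 1 + 28 + 70 + 28 + 1 = 128
Result = 128


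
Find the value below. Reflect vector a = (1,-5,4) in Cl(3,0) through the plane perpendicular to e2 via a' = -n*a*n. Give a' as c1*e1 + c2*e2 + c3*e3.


Reflection formula: a' = -n*a*n, with n = e2 (unit vector, n^2 = 1).
For reflection through hyperplane perp to e2:
The component along e2 flips sign, others stay.
a = (1, -5, 4)
a' = (1, 5, 4)
a' = 1*e1 + 5*e2 + 4*e3


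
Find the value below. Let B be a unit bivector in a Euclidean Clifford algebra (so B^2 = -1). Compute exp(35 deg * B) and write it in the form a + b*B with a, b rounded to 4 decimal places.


For a unit bivector B with B^2 = -1, the exponential series gives
e^(theta*B) = cos(theta) + sin(theta)*B (the GA analogue of Euler's formula).
theta = 35 degrees = 0.610865 rad
cos(35 deg) = 0.8192
sin(35 deg) = 0.5736
exp(theta*B) = 0.8192 + 0.5736*B


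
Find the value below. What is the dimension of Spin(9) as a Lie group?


Spin(n) double-covers SO(n); both have Lie algebra so(n) of dimension n(n-1)/2.
n = 9
n(n-1) = 9 * 8 = 72
dim Spin(9) = 72/2 = 36


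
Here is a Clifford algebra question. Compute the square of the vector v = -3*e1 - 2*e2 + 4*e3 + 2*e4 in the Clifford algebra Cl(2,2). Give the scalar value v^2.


v^2 = sum of c_i^2 * e_i^2
Positive signature terms (e_i^2 = +1): (-3)^2 + (-2)^2 = 13
Negative signature terms (e_j^2 = -1): 4^2 + 2^2 = 20
v^2 = 13 - 20 = -7


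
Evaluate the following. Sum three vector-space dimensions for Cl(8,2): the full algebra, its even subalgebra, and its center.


n = 8 + 2 = 10
Total dim = 2^10 = 1024
Even subalgebra dim = 2^9 = 512
n is even, so center dim = 1
Sum = 1024 + 512 + 1 = 1537


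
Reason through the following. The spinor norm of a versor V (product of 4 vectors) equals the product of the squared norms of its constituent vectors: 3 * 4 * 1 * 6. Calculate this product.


Spinor norm N(V) = |v1|^2 * |v2|^2 * ... * |v4|^2
= 3 * 4 * 1 * 6
Running product: 3, 12, 12, 72
N(V) = 72


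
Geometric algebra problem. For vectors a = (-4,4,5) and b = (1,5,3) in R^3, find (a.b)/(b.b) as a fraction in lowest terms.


Projection coefficient = (a . b) / (b . b)
a . b = (-4)*1 + 4*5 + 5*3
= -4 + 20 + 15 = 31
b . b = 1^2 + 5^2 + 3^2
= 1 + 25 + 9 = 35
Coefficient = 31/35
In lowest terms: 31/35


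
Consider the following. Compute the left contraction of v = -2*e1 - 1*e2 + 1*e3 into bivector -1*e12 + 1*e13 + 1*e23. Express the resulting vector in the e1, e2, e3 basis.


Left contraction v _| B = <vB>_1 (grade-1 part of the geometric product vB).
Using e1_|e12 = e2, e2_|e12 = -e1, e1_|e13 = e3, e3_|e13 = -e1, e2_|e23 = e3, e3_|e23 = -e2:
e1 coeff: -v2*b12 - v3*b13 = -(-1)*(-1) - (1)*(1) = -2
e2 coeff: v1*b12 - v3*b23 = (-2)*(-1) - (1)*(1) = 1
e3 coeff: v1*b13 + v2*b23 = (-2)*(1) + (-1)*(1) = -3
v _| B = -2*e1 + 1*e2 - 3*e3


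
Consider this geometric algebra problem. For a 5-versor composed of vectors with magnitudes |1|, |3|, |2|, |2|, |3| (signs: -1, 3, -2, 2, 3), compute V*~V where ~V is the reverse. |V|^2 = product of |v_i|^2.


Each vector v_i has |v_i|^2 = s_i^2
Squared scales: (-1)^2 = 1, 3^2 = 9, (-2)^2 = 4, 2^2 = 4, 3^2 = 9
|V|^2 = 1 * 9 * 4 * 4 * 9
= 1296


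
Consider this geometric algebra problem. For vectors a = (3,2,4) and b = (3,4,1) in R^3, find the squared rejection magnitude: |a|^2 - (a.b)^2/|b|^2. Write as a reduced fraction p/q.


|a|^2 = 3^2 + 2^2 + 4^2 = 29
|b|^2 = 3^2 + 4^2 + 1^2 = 26
a . b = 3*3 + 2*4 + 4*1 = 21
(a.b)^2 = 21^2 = 441
|rej|^2 = 29 - 441/26
= (754 - 441)/26
= 313/26
In lowest terms: 313/26


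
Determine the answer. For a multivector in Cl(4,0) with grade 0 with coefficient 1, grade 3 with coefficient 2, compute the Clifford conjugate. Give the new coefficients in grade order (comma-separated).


Clifford conjugate sign for grade k: (-1)^(k(k+1)/2)
Grade 0: (-1)^(0*1/2) = (-1)^0 = 1, coeff 1 -> 1
Grade 3: (-1)^(3*4/2) = (-1)^6 = 1, coeff 2 -> 2
Conjugated coefficients: 1, 2


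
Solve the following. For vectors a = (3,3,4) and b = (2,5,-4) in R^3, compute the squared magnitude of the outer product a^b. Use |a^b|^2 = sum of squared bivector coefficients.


a wedge b = (a1*b2 - a2*b1)*e12 + (a1*b3 - a3*b1)*e13 + (a2*b3 - a3*b2)*e23
e12 coeff: 3*5 - 3*2 = 15 - 6 = 9
e13 coeff: 3*(-4) - 4*2 = -12 - 8 = -20
e23 coeff: 3*(-4) - 4*5 = -12 - 20 = -32
|a wedge b|^2 = 9^2 + (-20)^2 + (-32)^2
= 81 + 400 + 1024
= 1505


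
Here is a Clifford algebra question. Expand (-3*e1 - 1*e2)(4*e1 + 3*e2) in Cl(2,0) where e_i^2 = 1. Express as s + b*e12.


Expand: (-3*e1 - 1*e2)(4*e1 + 3*e2)
= (-3)*4*e1e1 + (-3)*3*e1e2 + (-1)*4*e2e1 + (-1)*3*e2e2
Using e1^2 = e2^2 = 1, e2e1 = -e1e2:
Scalar part s = (-3)*4 + (-1)*3 = -12 + (-3) = -15
Bivector part b = (-3)*3 - (-1)*4 = -9 - (-4) = -5
uv = -15 - 5*e12


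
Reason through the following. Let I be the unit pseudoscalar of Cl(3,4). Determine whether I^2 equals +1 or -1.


The pseudoscalar I = e1...e_n (product of all n generators) of Cl(p,q) satisfies I^2 = (-1)^(q + n(n-1)/2).
p = 3, q = 4, n = p + q = 7
n(n-1)/2 = 7 * 6 / 2 = 21
Exponent = q + n(n-1)/2 = 4 + 21 = 25
I^2 = (-1)^25 = -1


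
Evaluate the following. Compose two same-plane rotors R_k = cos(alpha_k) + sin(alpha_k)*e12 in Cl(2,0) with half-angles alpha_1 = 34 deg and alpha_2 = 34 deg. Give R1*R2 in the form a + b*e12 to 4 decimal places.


Same-plane rotors commute and their half-angles add:
R1*R2 = cos(a1 + a2) + sin(a1 + a2)*e12.
a1 + a2 = 34 + 34 = 68 deg
cos(68 deg) = 0.3746
sin(68 deg) = 0.9272
R1*R2 = 0.3746 + 0.9272*e12


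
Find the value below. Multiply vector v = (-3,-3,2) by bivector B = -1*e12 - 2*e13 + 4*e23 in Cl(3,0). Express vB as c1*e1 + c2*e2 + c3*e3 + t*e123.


vB has grade-1 (vector) and grade-3 (trivector) parts: vB = (v _| B) + (v ^ B).
Vector part <vB>_1:
  e1: -v2*b12 - v3*b13 = -(-3)*(-1) - (2)*(-2) = 1
  e2: v1*b12 - v3*b23 = (-3)*(-1) - (2)*(4) = -5
  e3: v1*b13 + v2*b23 = (-3)*(-2) + (-3)*(4) = -6
Trivector part <vB>_3:
  e123: v1*b23 - v2*b13 + v3*b12 = (-3)*(4) - (-3)*(-2) + (2)*(-1) = -20
vB = 1*e1 - 5*e2 - 6*e3 - 20*e123


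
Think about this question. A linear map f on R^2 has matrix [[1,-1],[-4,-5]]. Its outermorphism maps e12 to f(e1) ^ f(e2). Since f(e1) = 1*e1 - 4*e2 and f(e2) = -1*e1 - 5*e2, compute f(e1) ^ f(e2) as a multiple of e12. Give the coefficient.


The outermorphism of a linear map f sends e1^e2 to f(e1)^f(e2).
f(e1) = 1*e1 - 4*e2
f(e2) = -1*e1 - 5*e2
f(e1) ^ f(e2) = (1*e1 - 4*e2) ^ (-1*e1 - 5*e2)
= 1*(-5)*e12 + (-4)*(-1)*e21
= (-5 - 4)*e12
= -9*e12
Coefficient = -9


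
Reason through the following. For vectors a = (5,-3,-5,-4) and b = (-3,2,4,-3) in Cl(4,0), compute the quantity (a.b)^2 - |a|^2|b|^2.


a . b = 5*(-3) + (-3)*2 + (-5)*4 + (-4)*(-3)
= -15 + (-6) + (-20) + 12 = -29
|a|^2 = 5^2 + (-3)^2 + (-5)^2 + (-4)^2 = 75
|b|^2 = (-3)^2 + 2^2 + 4^2 + (-3)^2 = 38
(a.b)^2 = (-29)^2 = 841
|a|^2 * |b|^2 = 75 * 38 = 2850
Result = 841 - 2850 = -2009


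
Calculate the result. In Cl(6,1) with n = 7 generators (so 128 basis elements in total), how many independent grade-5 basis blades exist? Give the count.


Number of grade-k basis blades in Cl(p,q) with n = p + q is C(n, k).
n = 6 + 1 = 7
C(7, 5) = 7! / (5! * 2!)
= 5040 / (120 * 2)
= 21


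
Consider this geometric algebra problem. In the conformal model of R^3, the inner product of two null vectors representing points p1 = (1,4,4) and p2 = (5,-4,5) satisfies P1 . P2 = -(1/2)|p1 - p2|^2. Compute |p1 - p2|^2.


p1 - p2 = (-4, 8, -1)
|p1 - p2|^2 = (-4)^2 + 8^2 + (-1)^2
= 16 + 64 + 1
= 81


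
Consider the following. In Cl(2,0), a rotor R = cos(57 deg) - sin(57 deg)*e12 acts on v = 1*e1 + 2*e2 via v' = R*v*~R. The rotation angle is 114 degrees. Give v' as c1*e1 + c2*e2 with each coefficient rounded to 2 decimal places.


Rotor R = cos(57deg) - sin(57deg)*e12
Rotation angle theta = 2 * 57 = 114 degrees
v' = R*v*~R rotates v by theta.
cos(114deg) = -0.4067, sin(114deg) = 0.9135
v'_1 = 1*cos(114deg) - 2*sin(114deg)
= 1*(-0.4067) - 2*0.9135
= -2.23
v'_2 = 1*sin(114deg) + 2*cos(114deg)
= 1*0.9135 + 2*(-0.4067)
= 0.10
v' = -2.23*e1 + 0.10*e2


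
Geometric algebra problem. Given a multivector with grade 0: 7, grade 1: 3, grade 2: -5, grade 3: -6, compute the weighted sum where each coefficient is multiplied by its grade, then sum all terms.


Grade-weighted sum = sum of grade_k * coefficient_k
0*7 = 0
1*3 = 3
2*(-5) = -10
3*(-6) = -18
Total = 0 + 3 + (-10) + (-18) = -25


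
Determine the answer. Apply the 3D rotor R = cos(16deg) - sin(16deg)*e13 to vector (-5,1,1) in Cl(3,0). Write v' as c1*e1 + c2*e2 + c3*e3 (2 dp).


Rotor R = cos(16deg) - sin(16deg)*e13
Rotation angle theta = 2 * 16 = 32 degrees in the e13 plane (e1 -> e3).
The component perpendicular to the plane (e2) is invariant: v'_2 = v2 = 1.00
cos(32deg) = 0.8480, sin(32deg) = 0.5299
v'_1 = v1*cos(theta) - v3*sin(theta) = -5*0.8480 - 1*0.5299 = -4.77
v'_3 = v1*sin(theta) + v3*cos(theta) = -5*0.5299 + 1*0.8480 = -1.80
v' = -4.77*e1 + 1.00*e2 - 1.80*e3


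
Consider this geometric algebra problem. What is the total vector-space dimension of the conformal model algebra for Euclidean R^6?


The conformal model of R^6 uses Cl(7,1): the 6 Euclidean generators plus two extra orthogonal generators e+ (e+^2 = +1) and e- (e-^2 = -1), from which the null vectors e0, einf are built.
Number of generators m = 6 + 2 = 8.
dim Cl(p,q) = 2^m = 2^8 = 256


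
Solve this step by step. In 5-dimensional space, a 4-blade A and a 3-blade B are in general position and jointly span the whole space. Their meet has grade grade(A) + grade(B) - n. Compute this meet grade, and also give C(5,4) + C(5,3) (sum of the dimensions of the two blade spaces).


Meet grade = grade(A) + grade(B) - n
= 4 + 3 - 5 = 2
C(5,4) = 5
C(5,3) = 10
dim_A + dim_B = 5 + 10 = 15


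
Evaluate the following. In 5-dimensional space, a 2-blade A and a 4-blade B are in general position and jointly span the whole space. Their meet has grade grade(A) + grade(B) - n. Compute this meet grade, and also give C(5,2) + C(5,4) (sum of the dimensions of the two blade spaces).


Meet grade = grade(A) + grade(B) - n
= 2 + 4 - 5 = 1
C(5,2) = 10
C(5,4) = 5
dim_A + dim_B = 10 + 5 = 15


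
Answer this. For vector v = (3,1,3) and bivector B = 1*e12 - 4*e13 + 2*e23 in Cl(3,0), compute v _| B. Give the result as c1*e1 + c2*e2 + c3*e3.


Left contraction v _| B = <vB>_1 (grade-1 part of the geometric product vB).
Using e1_|e12 = e2, e2_|e12 = -e1, e1_|e13 = e3, e3_|e13 = -e1, e2_|e23 = e3, e3_|e23 = -e2:
e1 coeff: -v2*b12 - v3*b13 = -(1)*(1) - (3)*(-4) = 11
e2 coeff: v1*b12 - v3*b23 = (3)*(1) - (3)*(2) = -3
e3 coeff: v1*b13 + v2*b23 = (3)*(-4) + (1)*(2) = -10
v _| B = 11*e1 - 3*e2 - 10*e3


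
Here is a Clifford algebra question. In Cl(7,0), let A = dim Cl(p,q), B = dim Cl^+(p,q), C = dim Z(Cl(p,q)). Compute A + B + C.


n = 7 + 0 = 7
Total dim = 2^7 = 128
Even subalgebra dim = 2^6 = 64
n is odd, so center dim = 2
Sum = 128 + 64 + 2 = 194


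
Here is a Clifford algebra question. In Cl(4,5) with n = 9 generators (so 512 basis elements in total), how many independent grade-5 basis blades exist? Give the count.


Number of grade-k basis blades in Cl(p,q) with n = p + q is C(n, k).
n = 4 + 5 = 9
C(9, 5) = 9! / (5! * 4!)
= 362880 / (120 * 24)
= 126


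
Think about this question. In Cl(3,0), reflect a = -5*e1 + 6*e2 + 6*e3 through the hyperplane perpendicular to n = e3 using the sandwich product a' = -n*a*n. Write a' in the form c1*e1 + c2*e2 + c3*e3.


Reflection formula: a' = -n*a*n, with n = e3 (unit vector, n^2 = 1).
For reflection through hyperplane perp to e3:
The component along e3 flips sign, others stay.
a = (-5, 6, 6)
a' = (-5, 6, -6)
a' = -5*e1 + 6*e2 - 6*e3


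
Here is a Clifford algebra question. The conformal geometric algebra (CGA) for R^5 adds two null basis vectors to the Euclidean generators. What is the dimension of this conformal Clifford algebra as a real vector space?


The conformal model of R^5 uses Cl(6,1): the 5 Euclidean generators plus two extra orthogonal generators e+ (e+^2 = +1) and e- (e-^2 = -1), from which the null vectors e0, einf are built.
Number of generators m = 5 + 2 = 7.
dim Cl(p,q) = 2^m = 2^7 = 128


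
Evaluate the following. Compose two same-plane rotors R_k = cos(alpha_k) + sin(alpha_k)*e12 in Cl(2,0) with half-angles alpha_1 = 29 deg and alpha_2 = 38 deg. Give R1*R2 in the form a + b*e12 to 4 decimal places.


Same-plane rotors commute and their half-angles add:
R1*R2 = cos(a1 + a2) + sin(a1 + a2)*e12.
a1 + a2 = 29 + 38 = 67 deg
cos(67 deg) = 0.3907
sin(67 deg) = 0.9205
R1*R2 = 0.3907 + 0.9205*e12


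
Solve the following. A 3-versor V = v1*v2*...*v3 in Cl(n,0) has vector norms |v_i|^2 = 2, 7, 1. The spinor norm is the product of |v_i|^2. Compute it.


Spinor norm N(V) = |v1|^2 * |v2|^2 * ... * |v3|^2
= 2 * 7 * 1
Running product: 2, 14, 14
N(V) = 14


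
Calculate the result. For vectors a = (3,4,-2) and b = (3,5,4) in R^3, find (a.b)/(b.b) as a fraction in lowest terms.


Projection coefficient = (a . b) / (b . b)
a . b = 3*3 + 4*5 + (-2)*4
= 9 + 20 + (-8) = 21
b . b = 3^2 + 5^2 + 4^2
= 9 + 25 + 16 = 50
Coefficient = 21/50
In lowest terms: 21/50


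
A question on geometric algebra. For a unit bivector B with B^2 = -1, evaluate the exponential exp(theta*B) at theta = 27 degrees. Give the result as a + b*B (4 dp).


For a unit bivector B with B^2 = -1, the exponential series gives
e^(theta*B) = cos(theta) + sin(theta)*B (the GA analogue of Euler's formula).
theta = 27 degrees = 0.471239 rad
cos(27 deg) = 0.8910
sin(27 deg) = 0.4540
exp(theta*B) = 0.8910 + 0.4540*B


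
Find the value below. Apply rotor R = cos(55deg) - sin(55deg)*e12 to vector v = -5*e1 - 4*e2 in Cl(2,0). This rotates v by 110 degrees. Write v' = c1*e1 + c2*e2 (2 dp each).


Rotor R = cos(55deg) - sin(55deg)*e12
Rotation angle theta = 2 * 55 = 110 degrees
v' = R*v*~R rotates v by theta.
cos(110deg) = -0.3420, sin(110deg) = 0.9397
v'_1 = -5*cos(110deg) - (-4)*sin(110deg)
= -5*(-0.3420) - (-4)*0.9397
= 5.47
v'_2 = -5*sin(110deg) + (-4)*cos(110deg)
= -5*0.9397 + (-4)*(-0.3420)
= -3.33
v' = 5.47*e1 - 3.33*e2


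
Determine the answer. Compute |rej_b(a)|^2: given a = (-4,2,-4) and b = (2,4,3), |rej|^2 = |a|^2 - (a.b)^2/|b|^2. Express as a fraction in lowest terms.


|a|^2 = (-4)^2 + 2^2 + (-4)^2 = 36
|b|^2 = 2^2 + 4^2 + 3^2 = 29
a . b = (-4)*2 + 2*4 + (-4)*3 = -12
(a.b)^2 = (-12)^2 = 144
|rej|^2 = 36 - 144/29
= (1044 - 144)/29
= 900/29
In lowest terms: 900/29


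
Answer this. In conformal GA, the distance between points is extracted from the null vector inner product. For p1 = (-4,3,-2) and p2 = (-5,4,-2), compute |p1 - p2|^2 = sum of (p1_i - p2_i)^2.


p1 - p2 = (1, -1, 0)
|p1 - p2|^2 = 1^2 + (-1)^2 + 0^2
= 1 + 1 + 0
= 2


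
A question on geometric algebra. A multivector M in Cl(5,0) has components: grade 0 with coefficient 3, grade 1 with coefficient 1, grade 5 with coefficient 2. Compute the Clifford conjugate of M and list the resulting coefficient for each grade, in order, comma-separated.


Clifford conjugate sign for grade k: (-1)^(k(k+1)/2)
Grade 0: (-1)^(0*1/2) = (-1)^0 = 1, coeff 3 -> 3
Grade 1: (-1)^(1*2/2) = (-1)^1 = -1, coeff 1 -> -1
Grade 5: (-1)^(5*6/2) = (-1)^15 = -1, coeff 2 -> -2
Conjugated coefficients: 3, -1, -2


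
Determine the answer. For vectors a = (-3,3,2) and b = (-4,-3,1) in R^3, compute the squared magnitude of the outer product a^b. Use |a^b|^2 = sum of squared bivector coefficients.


a wedge b = (a1*b2 - a2*b1)*e12 + (a1*b3 - a3*b1)*e13 + (a2*b3 - a3*b2)*e23
e12 coeff: (-3)*(-3) - 3*(-4) = 9 - (-12) = 21
e13 coeff: (-3)*1 - 2*(-4) = -3 - (-8) = 5
e23 coeff: 3*1 - 2*(-3) = 3 - (-6) = 9
|a wedge b|^2 = 21^2 + 5^2 + 9^2
= 441 + 25 + 81
= 547


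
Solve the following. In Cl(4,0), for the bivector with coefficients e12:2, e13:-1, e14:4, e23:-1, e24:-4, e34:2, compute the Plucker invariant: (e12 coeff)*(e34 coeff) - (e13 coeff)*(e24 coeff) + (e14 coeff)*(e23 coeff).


Plucker relation: af - be + cd
a*f = 2*2 = 4
b*e = (-1)*(-4) = 4
c*d = 4*(-1) = -4
af - be + cd = 4 - 4 + (-4)
= -4


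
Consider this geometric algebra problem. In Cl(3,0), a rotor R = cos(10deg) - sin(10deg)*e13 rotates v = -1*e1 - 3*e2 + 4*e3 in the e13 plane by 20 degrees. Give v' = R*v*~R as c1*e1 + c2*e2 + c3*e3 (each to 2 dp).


Rotor R = cos(10deg) - sin(10deg)*e13
Rotation angle theta = 2 * 10 = 20 degrees in the e13 plane (e1 -> e3).
The component perpendicular to the plane (e2) is invariant: v'_2 = v2 = -3.00
cos(20deg) = 0.9397, sin(20deg) = 0.3420
v'_1 = v1*cos(theta) - v3*sin(theta) = -1*0.9397 - 4*0.3420 = -2.31
v'_3 = v1*sin(theta) + v3*cos(theta) = -1*0.3420 + 4*0.9397 = 3.42
v' = -2.31*e1 - 3.00*e2 + 3.42*e3


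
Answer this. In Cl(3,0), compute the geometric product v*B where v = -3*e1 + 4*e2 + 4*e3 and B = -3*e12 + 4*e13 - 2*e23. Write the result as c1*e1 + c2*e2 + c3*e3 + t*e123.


vB has grade-1 (vector) and grade-3 (trivector) parts: vB = (v _| B) + (v ^ B).
Vector part <vB>_1:
  e1: -v2*b12 - v3*b13 = -(4)*(-3) - (4)*(4) = -4
  e2: v1*b12 - v3*b23 = (-3)*(-3) - (4)*(-2) = 17
  e3: v1*b13 + v2*b23 = (-3)*(4) + (4)*(-2) = -20
Trivector part <vB>_3:
  e123: v1*b23 - v2*b13 + v3*b12 = (-3)*(-2) - (4)*(4) + (4)*(-3) = -22
vB = -4*e1 + 17*e2 - 20*e3 - 22*e123


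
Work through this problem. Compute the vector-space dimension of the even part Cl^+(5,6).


Even subalgebra dimension = 2^(n-1)
n = 5 + 6 = 11
2^(11 - 1) = 2^10 = 1024
Verification: sum of C(11,k) for even k = 1 + 55 + 330 + 462 + 165 + 11 = 1024
Result = 1024


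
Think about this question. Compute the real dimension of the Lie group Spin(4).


Spin(n) double-covers SO(n); both have Lie algebra so(n) of dimension n(n-1)/2.
n = 4
n(n-1) = 4 * 3 = 12
dim Spin(4) = 12/2 = 6
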